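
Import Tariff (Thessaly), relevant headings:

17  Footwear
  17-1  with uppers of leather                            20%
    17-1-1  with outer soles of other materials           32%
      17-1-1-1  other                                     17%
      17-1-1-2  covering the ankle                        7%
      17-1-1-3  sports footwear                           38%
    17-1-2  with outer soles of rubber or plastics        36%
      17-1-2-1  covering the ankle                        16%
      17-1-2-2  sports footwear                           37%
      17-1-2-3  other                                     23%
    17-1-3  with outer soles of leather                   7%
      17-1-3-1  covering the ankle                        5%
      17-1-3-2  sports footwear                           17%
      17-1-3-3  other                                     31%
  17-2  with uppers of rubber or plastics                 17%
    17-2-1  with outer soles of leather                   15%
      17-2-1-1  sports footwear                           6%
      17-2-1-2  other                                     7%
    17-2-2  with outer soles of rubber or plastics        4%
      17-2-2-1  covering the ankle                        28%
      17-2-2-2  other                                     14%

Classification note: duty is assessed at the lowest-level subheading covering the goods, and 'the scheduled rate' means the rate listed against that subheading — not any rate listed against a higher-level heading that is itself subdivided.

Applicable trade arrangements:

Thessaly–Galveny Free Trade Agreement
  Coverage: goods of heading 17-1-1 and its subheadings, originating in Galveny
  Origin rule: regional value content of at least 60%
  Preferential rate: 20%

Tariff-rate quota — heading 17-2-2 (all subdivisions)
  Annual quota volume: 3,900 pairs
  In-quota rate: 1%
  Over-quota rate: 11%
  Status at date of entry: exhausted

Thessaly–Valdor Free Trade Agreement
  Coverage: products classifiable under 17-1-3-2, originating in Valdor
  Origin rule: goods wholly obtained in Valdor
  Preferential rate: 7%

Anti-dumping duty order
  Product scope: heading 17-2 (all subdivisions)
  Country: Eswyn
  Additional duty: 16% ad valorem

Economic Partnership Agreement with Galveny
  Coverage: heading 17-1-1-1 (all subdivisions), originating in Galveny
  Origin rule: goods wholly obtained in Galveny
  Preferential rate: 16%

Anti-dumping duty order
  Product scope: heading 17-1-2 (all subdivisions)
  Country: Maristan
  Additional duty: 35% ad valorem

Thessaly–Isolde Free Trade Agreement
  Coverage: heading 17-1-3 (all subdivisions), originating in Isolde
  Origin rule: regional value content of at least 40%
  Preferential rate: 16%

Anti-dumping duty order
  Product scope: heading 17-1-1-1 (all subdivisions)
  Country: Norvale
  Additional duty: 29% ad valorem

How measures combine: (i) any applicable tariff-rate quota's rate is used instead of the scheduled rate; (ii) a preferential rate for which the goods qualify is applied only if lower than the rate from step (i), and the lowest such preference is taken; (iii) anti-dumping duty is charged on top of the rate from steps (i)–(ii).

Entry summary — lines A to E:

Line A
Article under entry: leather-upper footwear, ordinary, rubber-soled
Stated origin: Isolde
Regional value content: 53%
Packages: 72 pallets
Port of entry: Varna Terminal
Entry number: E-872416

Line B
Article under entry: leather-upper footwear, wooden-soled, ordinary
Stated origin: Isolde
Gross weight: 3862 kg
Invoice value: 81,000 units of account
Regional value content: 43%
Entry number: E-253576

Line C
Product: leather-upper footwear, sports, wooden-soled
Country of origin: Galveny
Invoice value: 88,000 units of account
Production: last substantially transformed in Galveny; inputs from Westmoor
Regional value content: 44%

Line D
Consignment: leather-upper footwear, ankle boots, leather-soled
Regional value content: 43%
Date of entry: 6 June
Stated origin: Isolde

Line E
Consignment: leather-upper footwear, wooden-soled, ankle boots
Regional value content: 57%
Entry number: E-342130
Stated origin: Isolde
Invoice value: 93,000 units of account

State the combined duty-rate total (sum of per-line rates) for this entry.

90%

Line A: leather-upper → 17-1; rubber-soled → 17-1-2; ordinary → 17-1-2-3. Scheduled 23%. Isolde agreement on 17-1-3: 17-1-2-3 not covered. → 23%.
Line B: leather-upper → 17-1; wooden-soled → 17-1-1; ordinary → 17-1-1-1. Scheduled 17%. Isolde agreement on 17-1-3: 17-1-1-1 not covered. → 17%.
Line C: leather-upper → 17-1; wooden-soled → 17-1-1; sports → 17-1-1-3. Scheduled 38%. Galveny agreement on 17-1-1: RVC < 60%; Galveny agreement on 17-1-1-1: 17-1-1-3 not covered. → 38%.
Line D: leather-upper → 17-1; leather-soled → 17-1-3; ankle boots → 17-1-3-1. Scheduled 5%. Isolde agreement on 17-1-3: RVC ≥ 40% → 16% available; preference 16% not lower than 5% → no reduction. → 5%.
Line E: leather-upper → 17-1; wooden-soled → 17-1-1; ankle boots → 17-1-1-2. Scheduled 7%. Isolde agreement on 17-1-3: 17-1-1-2 not covered. → 7%.
Sum: 23% + 17% + 38% + 5% + 7% = 90%.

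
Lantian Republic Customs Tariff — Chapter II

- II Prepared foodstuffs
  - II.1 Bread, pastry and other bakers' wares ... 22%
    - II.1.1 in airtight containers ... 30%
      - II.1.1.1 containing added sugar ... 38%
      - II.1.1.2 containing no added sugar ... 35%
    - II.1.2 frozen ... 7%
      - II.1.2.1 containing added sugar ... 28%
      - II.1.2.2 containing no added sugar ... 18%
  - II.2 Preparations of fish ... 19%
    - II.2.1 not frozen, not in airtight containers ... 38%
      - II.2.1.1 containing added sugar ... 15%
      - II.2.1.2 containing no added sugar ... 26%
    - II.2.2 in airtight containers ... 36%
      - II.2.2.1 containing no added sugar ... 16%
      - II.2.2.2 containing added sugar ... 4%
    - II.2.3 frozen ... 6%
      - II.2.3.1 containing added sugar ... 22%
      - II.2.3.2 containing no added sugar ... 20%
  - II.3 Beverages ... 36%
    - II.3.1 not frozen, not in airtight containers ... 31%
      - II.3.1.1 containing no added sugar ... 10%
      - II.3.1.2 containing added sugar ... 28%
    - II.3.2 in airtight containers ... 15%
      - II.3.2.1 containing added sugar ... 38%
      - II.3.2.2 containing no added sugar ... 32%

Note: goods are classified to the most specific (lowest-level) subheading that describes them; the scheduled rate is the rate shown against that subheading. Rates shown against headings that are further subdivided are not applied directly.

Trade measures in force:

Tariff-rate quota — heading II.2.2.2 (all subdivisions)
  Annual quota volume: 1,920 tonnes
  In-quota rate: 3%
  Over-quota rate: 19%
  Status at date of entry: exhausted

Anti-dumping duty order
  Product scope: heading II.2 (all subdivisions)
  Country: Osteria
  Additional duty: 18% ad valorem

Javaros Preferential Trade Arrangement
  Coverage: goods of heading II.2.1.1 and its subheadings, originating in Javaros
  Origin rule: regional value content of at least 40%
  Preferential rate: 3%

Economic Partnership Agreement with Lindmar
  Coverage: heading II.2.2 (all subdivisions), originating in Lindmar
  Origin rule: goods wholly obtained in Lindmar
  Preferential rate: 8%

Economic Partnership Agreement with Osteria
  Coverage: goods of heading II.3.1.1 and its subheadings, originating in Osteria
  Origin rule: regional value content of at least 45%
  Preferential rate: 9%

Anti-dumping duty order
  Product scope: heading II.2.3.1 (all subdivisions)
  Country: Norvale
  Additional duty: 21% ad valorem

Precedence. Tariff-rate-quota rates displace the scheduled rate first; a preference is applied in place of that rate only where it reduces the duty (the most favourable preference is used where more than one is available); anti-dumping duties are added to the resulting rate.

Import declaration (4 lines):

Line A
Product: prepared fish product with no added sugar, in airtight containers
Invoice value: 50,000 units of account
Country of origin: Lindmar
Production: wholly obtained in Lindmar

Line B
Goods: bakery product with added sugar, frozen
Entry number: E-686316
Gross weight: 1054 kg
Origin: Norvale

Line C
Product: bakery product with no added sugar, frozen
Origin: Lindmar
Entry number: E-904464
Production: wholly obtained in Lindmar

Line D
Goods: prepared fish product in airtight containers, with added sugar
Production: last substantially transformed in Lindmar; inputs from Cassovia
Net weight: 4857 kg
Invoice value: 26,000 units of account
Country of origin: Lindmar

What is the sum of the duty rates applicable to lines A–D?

73%

Line A: prepared fish product → II.2; in airtight containers → II.2.2; with no added sugar → II.2.2.1. Scheduled 16%. Lindmar agreement on II.2.2: wholly obtained → 8% available; preferential 8%. → 8%.
Line B: bakery product → II.1; frozen → II.1.2; with added sugar → II.1.2.1. Scheduled 28%. No special measure applies. → 28%.
Line C: bakery product → II.1; frozen → II.1.2; with no added sugar → II.1.2.2. Scheduled 18%. Lindmar agreement on II.2.2: II.1.2.2 not covered. → 18%.
Line D: prepared fish product → II.2; in airtight containers → II.2.2; with added sugar → II.2.2.2. Scheduled 4%. quota on II.2.2.2 exhausted → over-quota 19%; Lindmar agreement on II.2.2: not wholly obtained. → 19%.
Sum: 8% + 28% + 18% + 19% = 73%.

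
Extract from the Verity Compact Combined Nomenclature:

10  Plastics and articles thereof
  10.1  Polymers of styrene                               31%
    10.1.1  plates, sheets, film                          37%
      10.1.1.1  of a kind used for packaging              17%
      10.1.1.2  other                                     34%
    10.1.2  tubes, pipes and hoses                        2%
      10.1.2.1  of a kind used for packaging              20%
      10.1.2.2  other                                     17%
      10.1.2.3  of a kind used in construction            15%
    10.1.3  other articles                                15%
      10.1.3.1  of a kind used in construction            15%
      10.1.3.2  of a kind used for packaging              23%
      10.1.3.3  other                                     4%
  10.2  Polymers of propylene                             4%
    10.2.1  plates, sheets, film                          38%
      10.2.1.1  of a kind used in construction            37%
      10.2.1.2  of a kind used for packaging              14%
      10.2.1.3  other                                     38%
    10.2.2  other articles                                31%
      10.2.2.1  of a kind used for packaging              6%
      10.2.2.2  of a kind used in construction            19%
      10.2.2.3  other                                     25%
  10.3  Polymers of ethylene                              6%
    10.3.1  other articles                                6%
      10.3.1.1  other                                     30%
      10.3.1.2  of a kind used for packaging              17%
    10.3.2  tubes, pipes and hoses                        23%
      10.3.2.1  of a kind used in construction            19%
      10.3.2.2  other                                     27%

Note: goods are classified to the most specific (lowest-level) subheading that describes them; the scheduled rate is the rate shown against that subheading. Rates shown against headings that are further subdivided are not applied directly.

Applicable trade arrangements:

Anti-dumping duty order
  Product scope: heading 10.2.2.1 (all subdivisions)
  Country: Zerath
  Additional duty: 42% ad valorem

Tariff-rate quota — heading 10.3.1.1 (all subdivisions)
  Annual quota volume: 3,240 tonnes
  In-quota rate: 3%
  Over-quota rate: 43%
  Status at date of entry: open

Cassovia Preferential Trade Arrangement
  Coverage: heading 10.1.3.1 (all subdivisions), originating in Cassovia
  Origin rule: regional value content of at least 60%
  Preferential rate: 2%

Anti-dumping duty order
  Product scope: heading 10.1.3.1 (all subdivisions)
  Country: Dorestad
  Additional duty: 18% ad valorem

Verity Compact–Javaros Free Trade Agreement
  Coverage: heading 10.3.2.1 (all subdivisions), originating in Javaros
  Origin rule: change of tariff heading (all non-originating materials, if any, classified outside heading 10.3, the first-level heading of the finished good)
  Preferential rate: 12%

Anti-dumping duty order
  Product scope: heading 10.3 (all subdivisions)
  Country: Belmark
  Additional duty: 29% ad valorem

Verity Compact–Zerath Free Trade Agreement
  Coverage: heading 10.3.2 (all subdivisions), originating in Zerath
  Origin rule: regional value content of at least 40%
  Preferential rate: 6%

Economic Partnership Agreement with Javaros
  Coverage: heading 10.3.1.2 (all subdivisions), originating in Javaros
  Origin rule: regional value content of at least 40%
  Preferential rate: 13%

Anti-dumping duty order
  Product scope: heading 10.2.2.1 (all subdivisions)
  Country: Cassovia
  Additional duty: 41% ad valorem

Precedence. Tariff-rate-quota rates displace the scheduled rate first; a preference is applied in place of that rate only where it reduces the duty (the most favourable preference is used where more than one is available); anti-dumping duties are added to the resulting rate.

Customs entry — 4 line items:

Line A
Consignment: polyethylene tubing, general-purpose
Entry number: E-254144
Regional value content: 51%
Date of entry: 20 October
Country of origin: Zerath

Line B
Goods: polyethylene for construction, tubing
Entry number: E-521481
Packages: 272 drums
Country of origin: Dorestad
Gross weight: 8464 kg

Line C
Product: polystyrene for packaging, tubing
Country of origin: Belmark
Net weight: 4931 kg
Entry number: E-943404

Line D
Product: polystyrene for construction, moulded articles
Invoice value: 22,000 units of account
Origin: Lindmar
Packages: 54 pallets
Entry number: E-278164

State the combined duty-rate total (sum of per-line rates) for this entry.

60%

Line A: polyethylene → 10.3; tubing → 10.3.2; general-purpose → 10.3.2.2. Scheduled 27%. Zerath agreement on 10.3.2: RVC ≥ 40% → 6% available; preferential 6%. → 6%.
Line B: polyethylene → 10.3; tubing → 10.3.2; for construction → 10.3.2.1. Scheduled 19%. No special measure applies. → 19%.
Line C: polystyrene → 10.1; tubing → 10.1.2; for packaging → 10.1.2.1. Scheduled 20%. No special measure applies. → 20%.
Line D: polystyrene → 10.1; moulded articles → 10.1.3; for construction → 10.1.3.1. Scheduled 15%. No special measure applies. → 15%.
Sum: 6% + 19% + 20% + 15% = 60%.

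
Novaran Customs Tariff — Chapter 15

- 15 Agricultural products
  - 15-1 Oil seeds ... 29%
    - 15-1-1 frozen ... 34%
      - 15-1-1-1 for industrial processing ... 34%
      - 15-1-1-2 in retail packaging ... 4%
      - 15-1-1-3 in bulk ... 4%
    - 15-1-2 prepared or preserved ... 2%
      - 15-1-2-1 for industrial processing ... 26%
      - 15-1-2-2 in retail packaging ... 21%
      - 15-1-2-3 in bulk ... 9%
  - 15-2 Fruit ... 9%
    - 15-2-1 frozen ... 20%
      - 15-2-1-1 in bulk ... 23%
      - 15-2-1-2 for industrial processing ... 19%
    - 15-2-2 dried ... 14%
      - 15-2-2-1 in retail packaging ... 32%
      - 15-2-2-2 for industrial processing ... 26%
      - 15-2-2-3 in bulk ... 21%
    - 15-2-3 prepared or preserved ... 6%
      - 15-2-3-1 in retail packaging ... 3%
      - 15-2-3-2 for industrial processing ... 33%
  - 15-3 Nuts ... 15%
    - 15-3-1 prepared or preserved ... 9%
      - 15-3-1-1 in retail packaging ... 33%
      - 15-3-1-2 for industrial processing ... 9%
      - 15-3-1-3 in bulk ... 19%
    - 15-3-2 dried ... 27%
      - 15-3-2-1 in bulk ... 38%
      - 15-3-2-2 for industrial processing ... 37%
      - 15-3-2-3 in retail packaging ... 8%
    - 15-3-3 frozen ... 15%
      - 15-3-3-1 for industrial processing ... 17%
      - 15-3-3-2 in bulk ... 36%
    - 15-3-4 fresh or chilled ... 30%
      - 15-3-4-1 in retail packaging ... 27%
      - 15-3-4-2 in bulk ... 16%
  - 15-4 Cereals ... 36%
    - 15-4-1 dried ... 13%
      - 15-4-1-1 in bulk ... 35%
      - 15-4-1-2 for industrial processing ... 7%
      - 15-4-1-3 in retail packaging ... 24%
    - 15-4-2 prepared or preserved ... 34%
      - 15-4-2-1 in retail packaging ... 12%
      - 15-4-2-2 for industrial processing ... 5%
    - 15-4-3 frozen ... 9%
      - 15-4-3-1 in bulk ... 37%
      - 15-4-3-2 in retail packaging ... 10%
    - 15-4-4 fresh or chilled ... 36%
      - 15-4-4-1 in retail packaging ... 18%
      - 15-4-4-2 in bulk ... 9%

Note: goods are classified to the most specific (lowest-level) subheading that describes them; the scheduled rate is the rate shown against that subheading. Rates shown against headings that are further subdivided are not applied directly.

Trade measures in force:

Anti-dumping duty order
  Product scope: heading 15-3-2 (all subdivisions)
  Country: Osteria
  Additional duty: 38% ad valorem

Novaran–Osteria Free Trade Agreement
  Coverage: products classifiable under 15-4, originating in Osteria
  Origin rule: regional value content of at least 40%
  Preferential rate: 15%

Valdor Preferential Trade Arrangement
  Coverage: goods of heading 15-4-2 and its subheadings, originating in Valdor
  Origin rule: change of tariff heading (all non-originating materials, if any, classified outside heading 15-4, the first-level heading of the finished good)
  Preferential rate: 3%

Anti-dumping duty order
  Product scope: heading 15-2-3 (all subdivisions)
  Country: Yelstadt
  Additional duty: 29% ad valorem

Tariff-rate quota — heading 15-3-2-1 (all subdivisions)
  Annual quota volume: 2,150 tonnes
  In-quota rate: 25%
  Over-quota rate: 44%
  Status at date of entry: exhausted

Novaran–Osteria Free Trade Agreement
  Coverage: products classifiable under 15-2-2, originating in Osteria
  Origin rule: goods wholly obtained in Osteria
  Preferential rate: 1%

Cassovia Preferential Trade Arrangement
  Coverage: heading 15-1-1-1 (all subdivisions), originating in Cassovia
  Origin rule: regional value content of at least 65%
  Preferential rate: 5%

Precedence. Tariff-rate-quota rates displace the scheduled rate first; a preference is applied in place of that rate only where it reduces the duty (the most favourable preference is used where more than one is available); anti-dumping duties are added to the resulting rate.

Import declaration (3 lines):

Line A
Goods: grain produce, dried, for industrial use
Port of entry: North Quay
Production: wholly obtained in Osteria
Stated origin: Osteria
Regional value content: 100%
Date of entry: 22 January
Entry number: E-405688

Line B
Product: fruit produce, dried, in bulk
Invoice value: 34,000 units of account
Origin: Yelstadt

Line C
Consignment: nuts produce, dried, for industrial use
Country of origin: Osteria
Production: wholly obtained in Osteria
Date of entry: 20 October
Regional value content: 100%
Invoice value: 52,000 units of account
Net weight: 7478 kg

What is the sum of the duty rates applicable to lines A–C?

103%

Line A: grain → 15-4; dried → 15-4-1; for industrial use → 15-4-1-2. Scheduled 7%. Osteria agreement on 15-4: RVC ≥ 40% → 15% available; Osteria agreement on 15-2-2: 15-4-1-2 not covered; preference 15% not lower than 7% → no reduction. → 7%.
Line B: fruit → 15-2; dried → 15-2-2; in bulk → 15-2-2-3. Scheduled 21%. No special measure applies. → 21%.
Line C: nuts → 15-3; dried → 15-3-2; for industrial use → 15-3-2-2. Scheduled 37%. Osteria agreement on 15-4: 15-3-2-2 not covered; Osteria agreement on 15-2-2: 15-3-2-2 not covered; anti-dumping (Osteria, 15-3-2): +38%; total 37% + 38% = 75%. → 75%.
Sum: 7% + 21% + 75% = 103%.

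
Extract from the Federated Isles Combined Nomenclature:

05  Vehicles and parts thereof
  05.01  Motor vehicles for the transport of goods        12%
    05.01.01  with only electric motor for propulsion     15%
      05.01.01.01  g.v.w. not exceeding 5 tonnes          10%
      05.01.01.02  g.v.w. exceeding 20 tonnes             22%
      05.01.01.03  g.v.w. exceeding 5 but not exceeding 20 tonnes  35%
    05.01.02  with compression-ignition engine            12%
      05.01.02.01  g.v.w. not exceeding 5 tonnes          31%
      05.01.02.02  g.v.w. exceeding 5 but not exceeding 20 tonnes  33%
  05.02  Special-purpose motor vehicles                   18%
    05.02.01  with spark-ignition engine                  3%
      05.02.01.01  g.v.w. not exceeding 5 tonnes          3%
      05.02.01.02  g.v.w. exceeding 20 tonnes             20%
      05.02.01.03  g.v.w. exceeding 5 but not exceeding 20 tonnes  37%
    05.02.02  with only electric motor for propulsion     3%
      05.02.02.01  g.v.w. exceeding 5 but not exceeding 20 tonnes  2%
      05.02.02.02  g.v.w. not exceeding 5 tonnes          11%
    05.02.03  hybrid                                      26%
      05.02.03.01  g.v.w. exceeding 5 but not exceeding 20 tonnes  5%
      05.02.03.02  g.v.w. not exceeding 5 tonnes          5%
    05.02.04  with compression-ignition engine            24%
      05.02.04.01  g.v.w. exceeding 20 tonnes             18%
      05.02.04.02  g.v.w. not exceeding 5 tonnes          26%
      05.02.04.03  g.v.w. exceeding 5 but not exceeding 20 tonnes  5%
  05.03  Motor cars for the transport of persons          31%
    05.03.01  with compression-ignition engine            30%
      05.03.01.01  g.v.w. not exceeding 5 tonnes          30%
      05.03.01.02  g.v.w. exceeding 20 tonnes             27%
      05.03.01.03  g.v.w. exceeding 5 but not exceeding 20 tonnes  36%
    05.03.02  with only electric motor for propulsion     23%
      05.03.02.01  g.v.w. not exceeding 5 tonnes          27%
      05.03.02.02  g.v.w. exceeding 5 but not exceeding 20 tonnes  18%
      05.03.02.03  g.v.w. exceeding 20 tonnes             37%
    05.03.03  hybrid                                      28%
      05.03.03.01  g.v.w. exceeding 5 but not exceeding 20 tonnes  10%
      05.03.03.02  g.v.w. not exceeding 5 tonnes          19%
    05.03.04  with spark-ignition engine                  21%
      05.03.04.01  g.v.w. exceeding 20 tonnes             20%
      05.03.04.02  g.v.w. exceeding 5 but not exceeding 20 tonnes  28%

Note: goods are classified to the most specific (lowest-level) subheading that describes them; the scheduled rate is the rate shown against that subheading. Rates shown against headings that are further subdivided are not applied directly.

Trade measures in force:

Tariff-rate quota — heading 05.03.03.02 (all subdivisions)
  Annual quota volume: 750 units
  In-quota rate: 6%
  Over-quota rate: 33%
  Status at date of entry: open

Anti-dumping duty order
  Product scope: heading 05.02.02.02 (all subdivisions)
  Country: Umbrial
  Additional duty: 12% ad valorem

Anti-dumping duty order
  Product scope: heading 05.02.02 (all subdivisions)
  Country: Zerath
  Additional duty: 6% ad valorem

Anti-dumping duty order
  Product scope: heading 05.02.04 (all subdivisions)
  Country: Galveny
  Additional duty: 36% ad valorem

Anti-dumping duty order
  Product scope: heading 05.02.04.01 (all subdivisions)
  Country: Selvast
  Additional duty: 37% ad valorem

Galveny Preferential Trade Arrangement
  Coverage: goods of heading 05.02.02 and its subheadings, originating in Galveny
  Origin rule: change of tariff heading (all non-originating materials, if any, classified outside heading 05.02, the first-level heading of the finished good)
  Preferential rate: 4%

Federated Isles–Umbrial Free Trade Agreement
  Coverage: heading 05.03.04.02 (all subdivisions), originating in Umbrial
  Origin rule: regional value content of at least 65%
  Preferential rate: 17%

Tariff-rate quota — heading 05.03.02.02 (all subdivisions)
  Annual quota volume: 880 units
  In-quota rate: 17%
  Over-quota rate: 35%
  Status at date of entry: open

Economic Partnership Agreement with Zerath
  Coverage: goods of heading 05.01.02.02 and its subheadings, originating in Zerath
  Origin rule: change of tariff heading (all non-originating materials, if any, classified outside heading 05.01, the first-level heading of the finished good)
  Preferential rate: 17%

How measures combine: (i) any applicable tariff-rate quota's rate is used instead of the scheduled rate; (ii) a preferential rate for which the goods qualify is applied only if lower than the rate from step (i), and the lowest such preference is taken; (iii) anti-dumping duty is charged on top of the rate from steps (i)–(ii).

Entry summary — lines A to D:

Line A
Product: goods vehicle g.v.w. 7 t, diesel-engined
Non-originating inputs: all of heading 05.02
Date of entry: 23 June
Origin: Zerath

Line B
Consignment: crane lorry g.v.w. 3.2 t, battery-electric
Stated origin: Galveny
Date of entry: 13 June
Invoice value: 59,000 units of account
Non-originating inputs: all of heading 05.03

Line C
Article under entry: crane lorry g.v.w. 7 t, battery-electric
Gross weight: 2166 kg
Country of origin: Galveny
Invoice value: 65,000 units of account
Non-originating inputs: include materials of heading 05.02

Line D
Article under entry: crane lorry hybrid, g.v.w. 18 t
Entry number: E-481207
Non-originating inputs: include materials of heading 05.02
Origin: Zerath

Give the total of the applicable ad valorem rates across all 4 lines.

Line A: goods vehicle → 05.01; diesel-engined → 05.01.02; g.v.w. 7 t → 05.01.02.02. Scheduled 33%. Zerath agreement on 05.01.02.02: CTH met → 17% available; preferential 17%. → 17%.
Line B: crane lorry → 05.02; battery-electric → 05.02.02; g.v.w. 3.2 t → 05.02.02.02. Scheduled 11%. Galveny agreement on 05.02.02: CTH met → 4% available; preferential 4%. → 4%.
Line C: crane lorry → 05.02; battery-electric → 05.02.02; g.v.w. 7 t → 05.02.02.01. Scheduled 2%. Galveny agreement on 05.02.02: CTH not met. → 2%.
Line D: crane lorry → 05.02; hybrid → 05.02.03; g.v.w. 18 t → 05.02.03.01. Scheduled 5%. Zerath agreement on 05.01.02.02: 05.02.03.01 not covered. → 5%.
Sum: 17% + 4% + 2% + 5% = 28%.

28%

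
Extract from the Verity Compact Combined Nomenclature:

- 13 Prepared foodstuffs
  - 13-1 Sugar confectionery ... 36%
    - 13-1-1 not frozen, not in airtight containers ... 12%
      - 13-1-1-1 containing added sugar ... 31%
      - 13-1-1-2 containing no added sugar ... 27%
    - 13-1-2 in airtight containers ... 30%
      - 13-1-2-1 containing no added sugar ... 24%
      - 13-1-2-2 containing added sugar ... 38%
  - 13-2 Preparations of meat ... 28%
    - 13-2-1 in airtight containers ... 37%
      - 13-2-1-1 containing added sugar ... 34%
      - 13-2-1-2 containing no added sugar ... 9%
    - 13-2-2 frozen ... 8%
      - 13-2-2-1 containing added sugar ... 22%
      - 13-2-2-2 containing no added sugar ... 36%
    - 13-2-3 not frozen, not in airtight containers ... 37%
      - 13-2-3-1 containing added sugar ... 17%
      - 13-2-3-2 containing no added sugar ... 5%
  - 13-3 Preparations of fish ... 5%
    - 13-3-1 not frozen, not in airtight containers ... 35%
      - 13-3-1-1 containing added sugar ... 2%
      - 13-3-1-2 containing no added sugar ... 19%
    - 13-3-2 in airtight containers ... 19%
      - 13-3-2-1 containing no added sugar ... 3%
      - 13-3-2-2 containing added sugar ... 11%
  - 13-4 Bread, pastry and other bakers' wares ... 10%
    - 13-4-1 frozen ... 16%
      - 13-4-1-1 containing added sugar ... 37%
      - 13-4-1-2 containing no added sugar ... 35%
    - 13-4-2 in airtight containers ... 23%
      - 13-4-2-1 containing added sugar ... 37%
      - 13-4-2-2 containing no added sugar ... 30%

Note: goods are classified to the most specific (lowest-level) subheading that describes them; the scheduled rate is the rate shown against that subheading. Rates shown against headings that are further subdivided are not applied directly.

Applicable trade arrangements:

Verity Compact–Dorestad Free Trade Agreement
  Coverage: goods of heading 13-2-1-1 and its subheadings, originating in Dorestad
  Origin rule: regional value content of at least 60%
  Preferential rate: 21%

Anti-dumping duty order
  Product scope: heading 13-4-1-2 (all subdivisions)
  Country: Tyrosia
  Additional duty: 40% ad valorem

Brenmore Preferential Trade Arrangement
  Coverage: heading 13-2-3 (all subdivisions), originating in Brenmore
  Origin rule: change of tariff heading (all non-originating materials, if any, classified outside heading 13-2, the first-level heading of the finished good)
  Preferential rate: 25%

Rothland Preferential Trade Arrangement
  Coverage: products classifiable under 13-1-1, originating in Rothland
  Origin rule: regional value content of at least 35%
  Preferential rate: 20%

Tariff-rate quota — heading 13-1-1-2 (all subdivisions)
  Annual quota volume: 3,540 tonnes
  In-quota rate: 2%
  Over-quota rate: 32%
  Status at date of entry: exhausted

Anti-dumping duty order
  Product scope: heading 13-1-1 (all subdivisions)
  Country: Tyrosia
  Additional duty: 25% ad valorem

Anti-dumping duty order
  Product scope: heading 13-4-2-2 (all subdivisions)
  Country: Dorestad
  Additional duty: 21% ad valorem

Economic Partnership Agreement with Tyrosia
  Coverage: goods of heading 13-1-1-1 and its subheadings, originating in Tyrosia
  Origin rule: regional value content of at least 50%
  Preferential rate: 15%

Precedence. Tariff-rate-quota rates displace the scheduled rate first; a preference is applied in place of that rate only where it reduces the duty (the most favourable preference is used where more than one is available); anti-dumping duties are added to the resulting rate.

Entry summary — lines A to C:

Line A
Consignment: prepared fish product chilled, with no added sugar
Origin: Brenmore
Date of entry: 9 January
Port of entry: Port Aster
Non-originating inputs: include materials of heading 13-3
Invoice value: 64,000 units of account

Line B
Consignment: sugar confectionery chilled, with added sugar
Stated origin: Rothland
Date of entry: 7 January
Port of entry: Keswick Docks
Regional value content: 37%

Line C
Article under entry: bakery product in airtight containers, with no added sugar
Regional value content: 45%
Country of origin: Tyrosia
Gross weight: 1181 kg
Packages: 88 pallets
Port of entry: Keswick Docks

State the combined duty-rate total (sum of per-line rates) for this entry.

Line A: prepared fish product → 13-3; chilled → 13-3-1; with no added sugar → 13-3-1-2. Scheduled 19%. Brenmore agreement on 13-2-3: 13-3-1-2 not covered. → 19%.
Line B: sugar confectionery → 13-1; chilled → 13-1-1; with added sugar → 13-1-1-1. Scheduled 31%. Rothland agreement on 13-1-1: RVC ≥ 35% → 20% available; preferential 20%. → 20%.
Line C: bakery product → 13-4; in airtight containers → 13-4-2; with no added sugar → 13-4-2-2. Scheduled 30%. Tyrosia agreement on 13-1-1-1: 13-4-2-2 not covered. → 30%.
Sum: 19% + 20% + 30% = 69%.

69%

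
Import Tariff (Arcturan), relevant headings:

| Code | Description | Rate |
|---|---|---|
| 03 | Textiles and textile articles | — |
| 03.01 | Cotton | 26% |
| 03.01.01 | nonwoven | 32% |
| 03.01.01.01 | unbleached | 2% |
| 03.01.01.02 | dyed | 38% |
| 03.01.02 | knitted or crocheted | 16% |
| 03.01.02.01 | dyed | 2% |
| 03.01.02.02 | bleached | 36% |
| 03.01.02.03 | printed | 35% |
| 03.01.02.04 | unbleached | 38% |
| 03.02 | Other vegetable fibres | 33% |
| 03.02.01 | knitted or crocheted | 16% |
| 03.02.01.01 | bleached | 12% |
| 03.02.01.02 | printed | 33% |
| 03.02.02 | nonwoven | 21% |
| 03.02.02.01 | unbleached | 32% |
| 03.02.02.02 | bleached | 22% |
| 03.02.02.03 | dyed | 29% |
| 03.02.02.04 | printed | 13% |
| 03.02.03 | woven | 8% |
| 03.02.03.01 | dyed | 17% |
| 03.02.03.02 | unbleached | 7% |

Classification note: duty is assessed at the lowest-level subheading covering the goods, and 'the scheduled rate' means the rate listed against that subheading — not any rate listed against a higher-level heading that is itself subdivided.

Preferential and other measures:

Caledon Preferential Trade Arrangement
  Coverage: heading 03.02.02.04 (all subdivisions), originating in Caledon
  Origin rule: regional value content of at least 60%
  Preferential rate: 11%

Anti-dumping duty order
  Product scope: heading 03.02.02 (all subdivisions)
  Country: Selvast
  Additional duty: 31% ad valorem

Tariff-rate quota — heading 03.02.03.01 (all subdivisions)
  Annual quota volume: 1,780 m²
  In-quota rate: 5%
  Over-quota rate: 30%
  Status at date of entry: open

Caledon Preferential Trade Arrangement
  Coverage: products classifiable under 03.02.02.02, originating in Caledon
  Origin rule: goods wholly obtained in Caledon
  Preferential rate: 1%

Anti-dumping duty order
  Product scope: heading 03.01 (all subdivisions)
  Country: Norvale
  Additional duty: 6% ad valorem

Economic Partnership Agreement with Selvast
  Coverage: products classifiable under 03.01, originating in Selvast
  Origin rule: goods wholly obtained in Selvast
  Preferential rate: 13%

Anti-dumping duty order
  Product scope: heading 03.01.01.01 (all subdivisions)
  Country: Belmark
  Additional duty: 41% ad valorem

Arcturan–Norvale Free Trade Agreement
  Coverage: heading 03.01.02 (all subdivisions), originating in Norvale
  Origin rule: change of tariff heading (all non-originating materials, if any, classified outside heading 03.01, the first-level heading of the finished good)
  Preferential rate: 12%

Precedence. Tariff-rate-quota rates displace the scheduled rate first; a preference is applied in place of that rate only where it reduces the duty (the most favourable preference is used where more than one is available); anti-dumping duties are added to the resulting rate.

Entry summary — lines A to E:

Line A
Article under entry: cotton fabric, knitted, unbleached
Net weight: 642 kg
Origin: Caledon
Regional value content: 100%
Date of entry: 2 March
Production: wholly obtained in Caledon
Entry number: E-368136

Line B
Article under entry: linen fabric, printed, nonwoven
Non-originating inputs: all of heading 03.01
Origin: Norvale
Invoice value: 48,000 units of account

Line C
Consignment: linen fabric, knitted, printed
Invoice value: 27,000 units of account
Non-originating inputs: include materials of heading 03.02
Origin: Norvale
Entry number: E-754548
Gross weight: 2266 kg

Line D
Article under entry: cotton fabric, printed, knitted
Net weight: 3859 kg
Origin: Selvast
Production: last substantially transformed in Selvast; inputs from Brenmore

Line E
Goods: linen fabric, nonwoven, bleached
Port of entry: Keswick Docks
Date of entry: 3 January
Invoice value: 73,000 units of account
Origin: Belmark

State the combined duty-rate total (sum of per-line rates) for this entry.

Line A: cotton → 03.01; knitted → 03.01.02; unbleached → 03.01.02.04. Scheduled 38%. Caledon agreement on 03.02.02.04: 03.01.02.04 not covered; Caledon agreement on 03.02.02.02: 03.01.02.04 not covered. → 38%.
Line B: linen → 03.02; nonwoven → 03.02.02; printed → 03.02.02.04. Scheduled 13%. Norvale agreement on 03.01.02: 03.02.02.04 not covered. → 13%.
Line C: linen → 03.02; knitted → 03.02.01; printed → 03.02.01.02. Scheduled 33%. Norvale agreement on 03.01.02: 03.02.01.02 not covered. → 33%.
Line D: cotton → 03.01; knitted → 03.01.02; printed → 03.01.02.03. Scheduled 35%. Selvast agreement on 03.01: not wholly obtained. → 35%.
Line E: linen → 03.02; nonwoven → 03.02.02; bleached → 03.02.02.02. Scheduled 22%. No special measure applies. → 22%.
Sum: 38% + 13% + 33% + 35% + 22% = 141%.

141%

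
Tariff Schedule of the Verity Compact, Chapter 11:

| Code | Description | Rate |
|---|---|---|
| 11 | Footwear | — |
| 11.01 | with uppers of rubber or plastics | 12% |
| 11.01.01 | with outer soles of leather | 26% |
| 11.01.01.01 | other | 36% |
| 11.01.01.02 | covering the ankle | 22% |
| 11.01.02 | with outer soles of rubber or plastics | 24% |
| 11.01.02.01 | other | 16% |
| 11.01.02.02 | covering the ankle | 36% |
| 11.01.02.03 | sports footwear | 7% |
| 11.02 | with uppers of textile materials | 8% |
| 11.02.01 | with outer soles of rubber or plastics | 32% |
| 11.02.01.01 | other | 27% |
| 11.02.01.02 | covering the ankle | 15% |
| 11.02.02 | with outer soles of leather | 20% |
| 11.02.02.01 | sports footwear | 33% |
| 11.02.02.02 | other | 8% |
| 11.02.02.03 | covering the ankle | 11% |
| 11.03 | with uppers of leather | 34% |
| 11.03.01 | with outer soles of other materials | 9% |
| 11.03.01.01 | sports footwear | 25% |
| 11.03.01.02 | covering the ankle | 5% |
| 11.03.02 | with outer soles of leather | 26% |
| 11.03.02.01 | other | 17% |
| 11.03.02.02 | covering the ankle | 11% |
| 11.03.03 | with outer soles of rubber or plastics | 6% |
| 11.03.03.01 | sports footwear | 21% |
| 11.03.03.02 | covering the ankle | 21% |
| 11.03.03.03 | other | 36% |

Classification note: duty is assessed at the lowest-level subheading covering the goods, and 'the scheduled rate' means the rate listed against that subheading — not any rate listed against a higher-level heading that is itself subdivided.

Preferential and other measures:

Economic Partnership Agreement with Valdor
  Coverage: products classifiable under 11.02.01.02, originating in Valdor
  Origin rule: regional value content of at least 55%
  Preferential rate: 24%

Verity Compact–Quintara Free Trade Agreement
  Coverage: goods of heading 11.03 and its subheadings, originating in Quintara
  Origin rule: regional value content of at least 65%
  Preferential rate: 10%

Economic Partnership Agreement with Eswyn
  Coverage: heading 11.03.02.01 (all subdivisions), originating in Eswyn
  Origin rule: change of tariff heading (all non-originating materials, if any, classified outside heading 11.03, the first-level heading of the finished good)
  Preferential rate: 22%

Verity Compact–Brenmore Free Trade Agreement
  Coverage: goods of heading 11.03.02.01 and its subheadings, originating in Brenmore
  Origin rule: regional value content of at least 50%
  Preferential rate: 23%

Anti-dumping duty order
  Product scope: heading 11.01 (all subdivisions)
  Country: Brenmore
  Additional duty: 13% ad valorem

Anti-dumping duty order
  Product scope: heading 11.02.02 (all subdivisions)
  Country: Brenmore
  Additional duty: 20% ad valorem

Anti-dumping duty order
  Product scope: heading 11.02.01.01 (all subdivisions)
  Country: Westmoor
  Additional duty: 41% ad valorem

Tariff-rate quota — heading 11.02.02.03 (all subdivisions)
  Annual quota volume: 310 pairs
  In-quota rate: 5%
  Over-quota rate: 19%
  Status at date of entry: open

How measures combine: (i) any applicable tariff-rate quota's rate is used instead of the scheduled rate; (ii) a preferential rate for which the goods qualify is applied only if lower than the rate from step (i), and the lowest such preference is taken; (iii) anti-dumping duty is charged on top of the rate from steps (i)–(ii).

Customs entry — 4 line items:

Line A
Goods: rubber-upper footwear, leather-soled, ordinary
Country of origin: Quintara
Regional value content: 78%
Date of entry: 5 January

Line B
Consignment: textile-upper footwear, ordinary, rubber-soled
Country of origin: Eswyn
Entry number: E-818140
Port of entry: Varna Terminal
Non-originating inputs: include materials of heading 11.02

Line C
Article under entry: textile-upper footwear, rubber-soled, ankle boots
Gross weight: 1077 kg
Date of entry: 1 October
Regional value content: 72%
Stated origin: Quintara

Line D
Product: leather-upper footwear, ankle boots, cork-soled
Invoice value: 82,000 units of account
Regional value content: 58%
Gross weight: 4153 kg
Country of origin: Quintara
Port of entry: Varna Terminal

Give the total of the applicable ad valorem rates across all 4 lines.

Line A: rubber-upper → 11.01; leather-soled → 11.01.01; ordinary → 11.01.01.01. Scheduled 36%. Quintara agreement on 11.03: 11.01.01.01 not covered. → 36%.
Line B: textile-upper → 11.02; rubber-soled → 11.02.01; ordinary → 11.02.01.01. Scheduled 27%. Eswyn agreement on 11.03.02.01: 11.02.01.01 not covered. → 27%.
Line C: textile-upper → 11.02; rubber-soled → 11.02.01; ankle boots → 11.02.01.02. Scheduled 15%. Quintara agreement on 11.03: 11.02.01.02 not covered. → 15%.
Line D: leather-upper → 11.03; cork-soled → 11.03.01; ankle boots → 11.03.01.02. Scheduled 5%. Quintara agreement on 11.03: RVC < 65%. → 5%.
Sum: 36% + 27% + 15% + 5% = 83%.

83%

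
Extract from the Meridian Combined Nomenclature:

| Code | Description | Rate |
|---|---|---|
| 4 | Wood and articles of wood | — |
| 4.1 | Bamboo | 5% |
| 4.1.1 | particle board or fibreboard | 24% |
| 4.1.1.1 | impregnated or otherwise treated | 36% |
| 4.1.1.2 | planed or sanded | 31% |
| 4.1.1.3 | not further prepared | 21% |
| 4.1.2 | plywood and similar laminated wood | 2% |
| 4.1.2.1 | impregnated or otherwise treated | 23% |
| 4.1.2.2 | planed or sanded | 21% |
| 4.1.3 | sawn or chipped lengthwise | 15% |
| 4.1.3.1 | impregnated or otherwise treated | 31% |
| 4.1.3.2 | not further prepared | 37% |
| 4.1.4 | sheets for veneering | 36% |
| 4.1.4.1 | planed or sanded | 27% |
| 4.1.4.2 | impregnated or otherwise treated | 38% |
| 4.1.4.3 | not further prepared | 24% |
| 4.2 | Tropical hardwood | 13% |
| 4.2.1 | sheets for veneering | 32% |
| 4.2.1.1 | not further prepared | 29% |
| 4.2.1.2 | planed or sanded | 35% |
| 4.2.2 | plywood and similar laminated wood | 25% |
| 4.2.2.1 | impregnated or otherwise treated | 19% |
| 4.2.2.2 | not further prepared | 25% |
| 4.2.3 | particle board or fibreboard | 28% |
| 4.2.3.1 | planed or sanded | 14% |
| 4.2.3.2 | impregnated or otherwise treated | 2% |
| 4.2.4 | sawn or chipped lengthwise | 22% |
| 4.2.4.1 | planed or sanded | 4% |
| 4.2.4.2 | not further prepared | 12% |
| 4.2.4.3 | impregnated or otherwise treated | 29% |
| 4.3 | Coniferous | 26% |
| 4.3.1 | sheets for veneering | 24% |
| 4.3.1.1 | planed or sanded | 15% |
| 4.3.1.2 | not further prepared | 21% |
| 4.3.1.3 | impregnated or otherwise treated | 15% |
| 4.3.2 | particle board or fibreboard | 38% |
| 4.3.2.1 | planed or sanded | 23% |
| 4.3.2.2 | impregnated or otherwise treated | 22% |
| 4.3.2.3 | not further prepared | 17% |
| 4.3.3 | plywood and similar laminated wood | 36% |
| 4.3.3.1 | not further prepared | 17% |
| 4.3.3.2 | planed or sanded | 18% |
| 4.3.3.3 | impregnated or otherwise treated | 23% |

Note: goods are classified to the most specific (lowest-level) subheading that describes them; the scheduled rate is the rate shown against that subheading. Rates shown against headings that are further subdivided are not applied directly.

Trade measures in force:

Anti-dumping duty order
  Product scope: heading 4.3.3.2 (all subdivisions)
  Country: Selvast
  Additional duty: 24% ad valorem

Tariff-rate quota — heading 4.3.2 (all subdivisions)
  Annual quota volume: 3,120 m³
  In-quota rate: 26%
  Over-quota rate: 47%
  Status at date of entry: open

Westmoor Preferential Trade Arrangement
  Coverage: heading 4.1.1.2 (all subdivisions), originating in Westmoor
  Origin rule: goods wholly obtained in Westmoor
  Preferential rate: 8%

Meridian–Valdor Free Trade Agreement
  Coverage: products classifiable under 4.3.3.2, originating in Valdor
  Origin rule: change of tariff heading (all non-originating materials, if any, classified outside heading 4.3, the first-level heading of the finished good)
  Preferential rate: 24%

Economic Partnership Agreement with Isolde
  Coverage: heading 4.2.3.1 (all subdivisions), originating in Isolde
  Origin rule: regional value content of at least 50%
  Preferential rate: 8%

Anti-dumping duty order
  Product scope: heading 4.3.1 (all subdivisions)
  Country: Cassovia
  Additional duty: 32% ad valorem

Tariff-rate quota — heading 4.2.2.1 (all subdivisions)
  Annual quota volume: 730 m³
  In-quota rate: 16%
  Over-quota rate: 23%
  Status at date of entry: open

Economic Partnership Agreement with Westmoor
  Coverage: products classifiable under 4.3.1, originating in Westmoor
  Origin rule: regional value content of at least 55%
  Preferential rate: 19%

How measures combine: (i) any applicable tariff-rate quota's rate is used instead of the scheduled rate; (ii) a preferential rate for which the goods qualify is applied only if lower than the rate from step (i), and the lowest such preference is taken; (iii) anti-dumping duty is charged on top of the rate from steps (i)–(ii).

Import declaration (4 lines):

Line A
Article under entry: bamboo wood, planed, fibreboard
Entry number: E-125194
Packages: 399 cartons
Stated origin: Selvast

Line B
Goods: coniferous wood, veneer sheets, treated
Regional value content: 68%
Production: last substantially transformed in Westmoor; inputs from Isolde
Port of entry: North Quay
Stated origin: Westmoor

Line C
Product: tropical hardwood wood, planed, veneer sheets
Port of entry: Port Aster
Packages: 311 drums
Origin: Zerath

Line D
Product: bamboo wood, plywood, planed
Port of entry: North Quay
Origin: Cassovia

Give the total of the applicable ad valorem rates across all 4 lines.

102%

Line A: bamboo → 4.1; fibreboard → 4.1.1; planed → 4.1.1.2. Scheduled 31%. No special measure applies. → 31%.
Line B: coniferous → 4.3; veneer sheets → 4.3.1; treated → 4.3.1.3. Scheduled 15%. Westmoor agreement on 4.1.1.2: 4.3.1.3 not covered; Westmoor agreement on 4.3.1: RVC ≥ 55% → 19% available; preference 19% not lower than 15% → no reduction. → 15%.
Line C: tropical hardwood → 4.2; veneer sheets → 4.2.1; planed → 4.2.1.2. Scheduled 35%. No special measure applies. → 35%.
Line D: bamboo → 4.1; plywood → 4.1.2; planed → 4.1.2.2. Scheduled 21%. No special measure applies. → 21%.
Sum: 31% + 15% + 35% + 21% = 102%.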